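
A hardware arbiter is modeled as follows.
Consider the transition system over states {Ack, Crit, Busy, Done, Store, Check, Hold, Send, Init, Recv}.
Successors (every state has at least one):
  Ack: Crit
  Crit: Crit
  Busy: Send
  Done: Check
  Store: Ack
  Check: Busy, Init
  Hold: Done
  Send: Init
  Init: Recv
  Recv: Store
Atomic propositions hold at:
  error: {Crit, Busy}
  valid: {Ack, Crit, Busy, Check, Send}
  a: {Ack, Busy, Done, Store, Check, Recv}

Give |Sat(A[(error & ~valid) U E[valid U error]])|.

Sat(~valid) = {Done, Store, Hold, Init, Recv}
Sat(error & ~valid) = ∅
E[valid U error]: least fixpoint, start Z0 = Sat(error) = {Crit, Busy}, add states in Sat(valid) with some successor in Z. Z1 = {Ack, Crit, Busy, Check}; fixed.
Sat(E[valid U error]) = {Ack, Crit, Busy, Check}
A[(error & ~valid) U E[valid U error]]: least fixpoint, start Z0 = Sat(E[valid U error]) = {Ack, Crit, Busy, Check}, add states in Sat(error & ~valid) with every successor in Z. Already a fixed point.
Sat(A[(error & ~valid) U E[valid U error]]) = {Ack, Crit, Busy, Check}
|Sat(A[(error & ~valid) U E[valid U error]])| = |{Ack, Crit, Busy, Check}| = 4.

4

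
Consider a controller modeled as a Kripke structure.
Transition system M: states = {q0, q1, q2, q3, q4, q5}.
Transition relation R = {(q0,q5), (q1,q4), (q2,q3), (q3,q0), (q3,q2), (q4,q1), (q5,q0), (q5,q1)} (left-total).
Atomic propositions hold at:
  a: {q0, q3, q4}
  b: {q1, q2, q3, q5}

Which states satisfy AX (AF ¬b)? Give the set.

Sat(¬b) = {q0, q4}
AF ¬b: least fixpoint, start Z0 = {q0, q4}, add states with every successor in Z. Z1 = {q0, q1, q4}; Z2 = {q0, q1, q4, q5}; fixed.
Sat(AF ¬b) = {q0, q1, q4, q5}
Sat(AX (AF ¬b)) = {s : every successor in {q0, q1, q4, q5}} = {q0, q1, q4, q5}

{q0, q1, q4, q5}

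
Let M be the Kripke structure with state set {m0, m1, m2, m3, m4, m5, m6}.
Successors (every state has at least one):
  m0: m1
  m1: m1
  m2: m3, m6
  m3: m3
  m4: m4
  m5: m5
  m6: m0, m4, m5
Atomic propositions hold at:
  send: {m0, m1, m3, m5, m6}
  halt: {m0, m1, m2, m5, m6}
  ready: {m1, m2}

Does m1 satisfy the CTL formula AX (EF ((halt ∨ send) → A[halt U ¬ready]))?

Sat(halt ∨ send) = {m0, m1, m2, m3, m5, m6}
Sat(¬ready) = {m0, m3, m4, m5, m6}
A[halt U ¬ready]: least fixpoint, start Z0 = Sat(¬ready) = {m0, m3, m4, m5, m6}, add states in Sat(halt) with every successor in Z. Z1 = {m0, m2, m3, m4, m5, m6}; fixed.
Sat(A[halt U ¬ready]) = {m0, m2, m3, m4, m5, m6}
Sat((halt ∨ send) → A[halt U ¬ready]) = {m0, m2, m3, m4, m5, m6}
EF ((halt ∨ send) → A[halt U ¬ready]): least fixpoint, start Z0 = {m0, m2, m3, m4, m5, m6}, add states with some successor in Z. Already a fixed point.
Sat(EF ((halt ∨ send) → A[halt U ¬ready])) = {m0, m2, m3, m4, m5, m6}
Sat(AX (EF ((halt ∨ send) → A[halt U ¬ready]))) = {s : every successor in {m0, m2, m3, m4, m5, m6}} = {m2, m3, m4, m5, m6}
m1 ∉ Sat(AX (EF ((halt ∨ send) → A[halt U ¬ready]))) = {m2, m3, m4, m5, m6}, so the formula does not hold at m1.

No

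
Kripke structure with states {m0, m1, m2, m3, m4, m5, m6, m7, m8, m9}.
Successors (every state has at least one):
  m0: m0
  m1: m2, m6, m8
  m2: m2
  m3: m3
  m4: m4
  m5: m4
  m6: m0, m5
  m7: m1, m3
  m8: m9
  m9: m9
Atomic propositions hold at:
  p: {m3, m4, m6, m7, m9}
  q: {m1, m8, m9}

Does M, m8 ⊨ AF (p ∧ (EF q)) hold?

EF q: least fixpoint, start Z0 = {m1, m8, m9}, add states with some successor in Z. Z1 = {m1, m7, m8, m9}; fixed.
Sat(EF q) = {m1, m7, m8, m9}
Sat(p ∧ (EF q)) = {m7, m9}
AF (p ∧ (EF q)): least fixpoint, start Z0 = {m7, m9}, add states with every successor in Z. Z1 = {m7, m8, m9}; fixed.
Sat(AF (p ∧ (EF q))) = {m7, m8, m9}
m8 ∈ Sat(AF (p ∧ (EF q))) = {m7, m8, m9}, so the formula holds at m8.

Yes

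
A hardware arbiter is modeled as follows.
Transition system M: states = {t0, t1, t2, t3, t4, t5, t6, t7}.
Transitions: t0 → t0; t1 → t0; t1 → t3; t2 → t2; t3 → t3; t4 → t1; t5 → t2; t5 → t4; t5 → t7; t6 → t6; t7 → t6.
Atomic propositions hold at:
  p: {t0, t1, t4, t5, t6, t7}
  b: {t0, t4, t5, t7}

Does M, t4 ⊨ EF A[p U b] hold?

Yes

A[p U b]: least fixpoint, start Z0 = Sat(b) = {t0, t4, t5, t7}, add states in Sat(p) with every successor in Z. Already a fixed point.
Sat(A[p U b]) = {t0, t4, t5, t7}
EF A[p U b]: least fixpoint, start Z0 = {t0, t4, t5, t7}, add states with some successor in Z. Z1 = {t0, t1, t4, t5, t7}; fixed.
Sat(EF A[p U b]) = {t0, t1, t4, t5, t7}
t4 ∈ Sat(EF A[p U b]) = {t0, t1, t4, t5, t7}, so the formula holds at t4.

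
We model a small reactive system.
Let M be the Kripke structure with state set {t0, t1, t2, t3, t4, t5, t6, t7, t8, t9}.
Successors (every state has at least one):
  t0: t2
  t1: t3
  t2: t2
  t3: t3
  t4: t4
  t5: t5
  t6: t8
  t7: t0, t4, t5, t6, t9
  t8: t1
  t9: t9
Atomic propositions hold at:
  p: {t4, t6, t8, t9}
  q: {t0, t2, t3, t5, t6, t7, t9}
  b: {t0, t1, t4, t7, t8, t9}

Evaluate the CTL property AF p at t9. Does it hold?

AF p: least fixpoint, start Z0 = {t4, t6, t8, t9}, add states with every successor in Z. Already a fixed point.
Sat(AF p) = {t4, t6, t8, t9}
t9 ∈ Sat(AF p) = {t4, t6, t8, t9}, so the formula holds at t9.

Yes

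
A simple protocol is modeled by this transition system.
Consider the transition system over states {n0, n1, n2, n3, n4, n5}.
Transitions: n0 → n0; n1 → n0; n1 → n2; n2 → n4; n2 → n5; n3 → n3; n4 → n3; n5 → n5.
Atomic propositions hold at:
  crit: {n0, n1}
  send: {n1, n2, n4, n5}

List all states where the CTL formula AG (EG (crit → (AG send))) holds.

{n2, n3, n4, n5}

AG send: greatest fixpoint, start Z0 = {n1, n2, n4, n5}, keep only states in Sat with every successor in Z. Z1 = {n2, n5}; Z2 = {n5}; fixed.
Sat(AG send) = {n5}
Sat(crit → (AG send)) = {n2, n3, n4, n5}
EG (crit → (AG send)): greatest fixpoint, start Z0 = {n2, n3, n4, n5}, keep only states in Sat with some successor in Z. Already a fixed point.
Sat(EG (crit → (AG send))) = {n2, n3, n4, n5}
AG (EG (crit → (AG send))): greatest fixpoint, start Z0 = {n2, n3, n4, n5}, keep only states in Sat with every successor in Z. Already a fixed point.
Sat(AG (EG (crit → (AG send)))) = {n2, n3, n4, n5}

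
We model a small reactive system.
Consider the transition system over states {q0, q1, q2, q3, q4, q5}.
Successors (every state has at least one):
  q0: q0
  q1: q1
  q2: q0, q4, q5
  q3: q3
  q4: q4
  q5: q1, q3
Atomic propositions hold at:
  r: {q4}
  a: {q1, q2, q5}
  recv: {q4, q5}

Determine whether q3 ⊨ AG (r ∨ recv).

Sat(r ∨ recv) = {q4, q5}
AG (r ∨ recv): greatest fixpoint, start Z0 = {q4, q5}, keep only states in Sat with every successor in Z. Z1 = {q4}; fixed.
Sat(AG (r ∨ recv)) = {q4}
q3 ∉ Sat(AG (r ∨ recv)) = {q4}, so the formula does not hold at q3.

No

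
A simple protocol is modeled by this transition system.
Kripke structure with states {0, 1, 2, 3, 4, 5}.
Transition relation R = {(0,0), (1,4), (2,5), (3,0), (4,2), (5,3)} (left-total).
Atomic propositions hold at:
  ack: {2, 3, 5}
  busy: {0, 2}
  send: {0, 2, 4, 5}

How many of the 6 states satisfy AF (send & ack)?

4

Sat(send & ack) = {2, 5}
AF (send & ack): least fixpoint, start Z0 = {2, 5}, add states with every successor in Z. Z1 = {2, 4, 5}; Z2 = {1, 2, 4, 5}; fixed.
Sat(AF (send & ack)) = {1, 2, 4, 5}
|Sat(AF (send & ack))| = |{1, 2, 4, 5}| = 4.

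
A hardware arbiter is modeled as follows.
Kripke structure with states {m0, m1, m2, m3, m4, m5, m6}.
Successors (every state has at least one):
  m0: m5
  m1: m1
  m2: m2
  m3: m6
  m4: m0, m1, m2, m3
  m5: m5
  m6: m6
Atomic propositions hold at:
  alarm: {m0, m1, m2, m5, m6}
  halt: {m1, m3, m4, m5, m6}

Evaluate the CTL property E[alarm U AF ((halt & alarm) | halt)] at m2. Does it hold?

No

Sat(halt & alarm) = {m1, m5, m6}
Sat((halt & alarm) | halt) = {m1, m3, m4, m5, m6}
AF ((halt & alarm) | halt): least fixpoint, start Z0 = {m1, m3, m4, m5, m6}, add states with every successor in Z. Z1 = {m0, m1, m3, m4, m5, m6}; fixed.
Sat(AF ((halt & alarm) | halt)) = {m0, m1, m3, m4, m5, m6}
E[alarm U AF ((halt & alarm) | halt)]: least fixpoint, start Z0 = Sat(AF ((halt & alarm) | halt)) = {m0, m1, m3, m4, m5, m6}, add states in Sat(alarm) with some successor in Z. Already a fixed point.
Sat(E[alarm U AF ((halt & alarm) | halt)]) = {m0, m1, m3, m4, m5, m6}
m2 ∉ Sat(E[alarm U AF ((halt & alarm) | halt)]) = {m0, m1, m3, m4, m5, m6}, so the formula does not hold at m2.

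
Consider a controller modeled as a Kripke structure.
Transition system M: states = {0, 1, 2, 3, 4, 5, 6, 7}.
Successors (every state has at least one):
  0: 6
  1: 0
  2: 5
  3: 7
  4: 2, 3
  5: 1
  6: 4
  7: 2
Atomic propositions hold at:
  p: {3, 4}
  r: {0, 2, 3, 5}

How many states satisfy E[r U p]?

2

E[r U p]: least fixpoint, start Z0 = Sat(p) = {3, 4}, add states in Sat(r) with some successor in Z. Already a fixed point.
Sat(E[r U p]) = {3, 4}
|Sat(E[r U p])| = |{3, 4}| = 2.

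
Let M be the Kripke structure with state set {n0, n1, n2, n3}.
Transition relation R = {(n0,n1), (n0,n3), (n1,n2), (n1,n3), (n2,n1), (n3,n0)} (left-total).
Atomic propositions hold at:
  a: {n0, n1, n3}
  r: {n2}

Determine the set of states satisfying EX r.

{n1}

Sat(EX r) = {s : some successor in {n2}} = {n1}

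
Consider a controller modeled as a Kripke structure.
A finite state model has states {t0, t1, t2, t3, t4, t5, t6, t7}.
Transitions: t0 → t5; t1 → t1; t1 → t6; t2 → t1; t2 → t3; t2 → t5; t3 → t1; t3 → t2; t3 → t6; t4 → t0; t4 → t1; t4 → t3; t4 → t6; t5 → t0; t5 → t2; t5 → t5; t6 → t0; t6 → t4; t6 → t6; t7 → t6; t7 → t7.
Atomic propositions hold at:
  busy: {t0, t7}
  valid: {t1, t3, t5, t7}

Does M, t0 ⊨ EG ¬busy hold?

No

Sat(¬busy) = {t1, t2, t3, t4, t5, t6}
EG ¬busy: greatest fixpoint, start Z0 = {t1, t2, t3, t4, t5, t6}, keep only states in Sat with some successor in Z. Already a fixed point.
Sat(EG ¬busy) = {t1, t2, t3, t4, t5, t6}
t0 ∉ Sat(EG ¬busy) = {t1, t2, t3, t4, t5, t6}, so the formula does not hold at t0.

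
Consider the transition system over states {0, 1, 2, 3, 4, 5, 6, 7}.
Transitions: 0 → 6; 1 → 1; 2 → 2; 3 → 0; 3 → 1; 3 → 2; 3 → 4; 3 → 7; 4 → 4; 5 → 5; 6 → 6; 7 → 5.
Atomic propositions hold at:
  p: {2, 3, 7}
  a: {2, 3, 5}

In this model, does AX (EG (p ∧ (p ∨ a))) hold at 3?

No

Sat(p ∨ a) = {2, 3, 5, 7}
Sat(p ∧ (p ∨ a)) = {2, 3, 7}
EG (p ∧ (p ∨ a)): greatest fixpoint, start Z0 = {2, 3, 7}, keep only states in Sat with some successor in Z. Z1 = {2, 3}; fixed.
Sat(EG (p ∧ (p ∨ a))) = {2, 3}
Sat(AX (EG (p ∧ (p ∨ a)))) = {s : every successor in {2, 3}} = {2}
3 ∉ Sat(AX (EG (p ∧ (p ∨ a)))) = {2}, so the formula does not hold at 3.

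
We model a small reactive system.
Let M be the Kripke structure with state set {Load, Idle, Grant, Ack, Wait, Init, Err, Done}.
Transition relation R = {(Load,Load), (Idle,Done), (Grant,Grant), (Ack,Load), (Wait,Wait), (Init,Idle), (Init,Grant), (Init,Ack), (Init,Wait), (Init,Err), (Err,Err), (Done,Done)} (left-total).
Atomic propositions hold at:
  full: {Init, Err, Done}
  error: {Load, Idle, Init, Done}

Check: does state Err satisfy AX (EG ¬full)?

No

Sat(¬full) = {Load, Idle, Grant, Ack, Wait}
EG ¬full: greatest fixpoint, start Z0 = {Load, Idle, Grant, Ack, Wait}, keep only states in Sat with some successor in Z. Z1 = {Load, Grant, Ack, Wait}; fixed.
Sat(EG ¬full) = {Load, Grant, Ack, Wait}
Sat(AX (EG ¬full)) = {s : every successor in {Load, Grant, Ack, Wait}} = {Load, Grant, Ack, Wait}
Err ∉ Sat(AX (EG ¬full)) = {Load, Grant, Ack, Wait}, so the formula does not hold at Err.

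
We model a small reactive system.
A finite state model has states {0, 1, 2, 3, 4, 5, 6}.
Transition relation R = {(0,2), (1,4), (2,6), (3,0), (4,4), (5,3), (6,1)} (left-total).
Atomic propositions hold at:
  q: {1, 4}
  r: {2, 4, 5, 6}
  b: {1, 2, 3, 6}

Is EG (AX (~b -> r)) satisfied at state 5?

Sat(~b) = {0, 4, 5}
Sat(~b -> r) = {1, 2, 3, 4, 5, 6}
Sat(AX (~b -> r)) = {s : every successor in {1, 2, 3, 4, 5, 6}} = {0, 1, 2, 4, 5, 6}
EG (AX (~b -> r)): greatest fixpoint, start Z0 = {0, 1, 2, 4, 5, 6}, keep only states in Sat with some successor in Z. Z1 = {0, 1, 2, 4, 6}; fixed.
Sat(EG (AX (~b -> r))) = {0, 1, 2, 4, 6}
5 ∉ Sat(EG (AX (~b -> r))) = {0, 1, 2, 4, 6}, so the formula does not hold at 5.

No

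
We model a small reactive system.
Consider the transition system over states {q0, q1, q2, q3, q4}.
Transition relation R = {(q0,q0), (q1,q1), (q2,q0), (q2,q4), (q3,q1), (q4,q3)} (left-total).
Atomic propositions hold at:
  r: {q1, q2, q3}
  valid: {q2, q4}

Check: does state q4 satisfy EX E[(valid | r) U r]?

Sat(valid | r) = {q1, q2, q3, q4}
E[(valid | r) U r]: least fixpoint, start Z0 = Sat(r) = {q1, q2, q3}, add states in Sat(valid | r) with some successor in Z. Z1 = {q1, q2, q3, q4}; fixed.
Sat(E[(valid | r) U r]) = {q1, q2, q3, q4}
Sat(EX E[(valid | r) U r]) = {s : some successor in {q1, q2, q3, q4}} = {q1, q2, q3, q4}
q4 ∈ Sat(EX E[(valid | r) U r]) = {q1, q2, q3, q4}, so the formula holds at q4.

Yes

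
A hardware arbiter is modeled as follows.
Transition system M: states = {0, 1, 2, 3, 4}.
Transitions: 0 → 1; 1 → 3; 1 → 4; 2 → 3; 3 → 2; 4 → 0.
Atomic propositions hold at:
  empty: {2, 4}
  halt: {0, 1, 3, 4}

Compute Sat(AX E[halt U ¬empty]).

{0, 1, 2, 4}

Sat(¬empty) = {0, 1, 3}
E[halt U ¬empty]: least fixpoint, start Z0 = Sat(¬empty) = {0, 1, 3}, add states in Sat(halt) with some successor in Z. Z1 = {0, 1, 3, 4}; fixed.
Sat(E[halt U ¬empty]) = {0, 1, 3, 4}
Sat(AX E[halt U ¬empty]) = {s : every successor in {0, 1, 3, 4}} = {0, 1, 2, 4}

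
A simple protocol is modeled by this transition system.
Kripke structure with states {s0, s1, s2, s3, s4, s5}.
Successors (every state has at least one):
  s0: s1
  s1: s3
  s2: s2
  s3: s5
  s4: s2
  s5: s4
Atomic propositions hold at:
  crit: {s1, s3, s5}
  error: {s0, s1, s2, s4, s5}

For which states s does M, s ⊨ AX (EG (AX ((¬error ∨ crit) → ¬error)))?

{s2, s3, s4, s5}

Sat(¬error) = {s3}
Sat(¬error ∨ crit) = {s1, s3, s5}
Sat((¬error ∨ crit) → ¬error) = {s0, s2, s3, s4}
Sat(AX ((¬error ∨ crit) → ¬error)) = {s : every successor in {s0, s2, s3, s4}} = {s1, s2, s4, s5}
EG (AX ((¬error ∨ crit) → ¬error)): greatest fixpoint, start Z0 = {s1, s2, s4, s5}, keep only states in Sat with some successor in Z. Z1 = {s2, s4, s5}; fixed.
Sat(EG (AX ((¬error ∨ crit) → ¬error))) = {s2, s4, s5}
Sat(AX (EG (AX ((¬error ∨ crit) → ¬error)))) = {s : every successor in {s2, s4, s5}} = {s2, s3, s4, s5}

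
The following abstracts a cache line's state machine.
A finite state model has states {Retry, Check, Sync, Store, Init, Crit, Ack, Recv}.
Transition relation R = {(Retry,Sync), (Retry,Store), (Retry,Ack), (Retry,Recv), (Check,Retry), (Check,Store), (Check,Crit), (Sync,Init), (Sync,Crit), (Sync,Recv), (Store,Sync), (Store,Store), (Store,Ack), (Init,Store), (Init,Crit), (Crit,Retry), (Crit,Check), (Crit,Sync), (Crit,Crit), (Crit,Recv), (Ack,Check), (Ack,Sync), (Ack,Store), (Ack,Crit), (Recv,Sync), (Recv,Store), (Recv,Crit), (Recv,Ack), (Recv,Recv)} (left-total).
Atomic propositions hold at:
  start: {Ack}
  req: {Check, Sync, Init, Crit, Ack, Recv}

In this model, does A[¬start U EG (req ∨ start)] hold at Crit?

Yes

Sat(¬start) = {Retry, Check, Sync, Store, Init, Crit, Recv}
Sat(req ∨ start) = {Check, Sync, Init, Crit, Ack, Recv}
EG (req ∨ start): greatest fixpoint, start Z0 = {Check, Sync, Init, Crit, Ack, Recv}, keep only states in Sat with some successor in Z. Already a fixed point.
Sat(EG (req ∨ start)) = {Check, Sync, Init, Crit, Ack, Recv}
A[¬start U EG (req ∨ start)]: least fixpoint, start Z0 = Sat(EG (req ∨ start)) = {Check, Sync, Init, Crit, Ack, Recv}, add states in Sat(¬start) with every successor in Z. Already a fixed point.
Sat(A[¬start U EG (req ∨ start)]) = {Check, Sync, Init, Crit, Ack, Recv}
Crit ∈ Sat(A[¬start U EG (req ∨ start)]) = {Check, Sync, Init, Crit, Ack, Recv}, so the formula holds at Crit.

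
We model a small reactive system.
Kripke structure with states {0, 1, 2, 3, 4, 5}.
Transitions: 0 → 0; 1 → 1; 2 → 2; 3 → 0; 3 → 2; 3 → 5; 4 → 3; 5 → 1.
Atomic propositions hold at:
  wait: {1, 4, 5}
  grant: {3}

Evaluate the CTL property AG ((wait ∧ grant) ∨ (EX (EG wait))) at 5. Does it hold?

Sat(wait ∧ grant) = ∅
EG wait: greatest fixpoint, start Z0 = {1, 4, 5}, keep only states in Sat with some successor in Z. Z1 = {1, 5}; fixed.
Sat(EG wait) = {1, 5}
Sat(EX (EG wait)) = {s : some successor in {1, 5}} = {1, 3, 5}
Sat((wait ∧ grant) ∨ (EX (EG wait))) = {1, 3, 5}
AG ((wait ∧ grant) ∨ (EX (EG wait))): greatest fixpoint, start Z0 = {1, 3, 5}, keep only states in Sat with every successor in Z. Z1 = {1, 5}; fixed.
Sat(AG ((wait ∧ grant) ∨ (EX (EG wait)))) = {1, 5}
5 ∈ Sat(AG ((wait ∧ grant) ∨ (EX (EG wait)))) = {1, 5}, so the formula holds at 5.

Yes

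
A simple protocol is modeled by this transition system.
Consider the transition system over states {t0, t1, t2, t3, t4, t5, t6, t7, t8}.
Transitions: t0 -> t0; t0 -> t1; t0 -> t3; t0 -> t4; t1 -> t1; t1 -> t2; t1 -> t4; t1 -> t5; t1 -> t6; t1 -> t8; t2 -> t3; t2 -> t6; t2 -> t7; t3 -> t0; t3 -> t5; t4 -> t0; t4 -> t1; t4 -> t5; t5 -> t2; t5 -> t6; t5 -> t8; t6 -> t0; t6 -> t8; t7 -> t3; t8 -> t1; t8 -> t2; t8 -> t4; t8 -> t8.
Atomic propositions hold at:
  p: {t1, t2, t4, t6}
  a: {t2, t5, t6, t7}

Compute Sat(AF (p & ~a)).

{t1, t4}

Sat(~a) = {t0, t1, t3, t4, t8}
Sat(p & ~a) = {t1, t4}
AF (p & ~a): least fixpoint, start Z0 = {t1, t4}, add states with every successor in Z. Already a fixed point.
Sat(AF (p & ~a)) = {t1, t4}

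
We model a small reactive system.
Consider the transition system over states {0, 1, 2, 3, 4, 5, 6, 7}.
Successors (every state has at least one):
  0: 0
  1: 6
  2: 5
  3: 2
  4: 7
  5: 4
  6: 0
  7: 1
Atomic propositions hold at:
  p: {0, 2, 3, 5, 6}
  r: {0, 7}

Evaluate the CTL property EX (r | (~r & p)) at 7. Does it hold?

No

Sat(~r) = {1, 2, 3, 4, 5, 6}
Sat(~r & p) = {2, 3, 5, 6}
Sat(r | (~r & p)) = {0, 2, 3, 5, 6, 7}
Sat(EX (r | (~r & p))) = {s : some successor in {0, 2, 3, 5, 6, 7}} = {0, 1, 2, 3, 4, 6}
7 ∉ Sat(EX (r | (~r & p))) = {0, 1, 2, 3, 4, 6}, so the formula does not hold at 7.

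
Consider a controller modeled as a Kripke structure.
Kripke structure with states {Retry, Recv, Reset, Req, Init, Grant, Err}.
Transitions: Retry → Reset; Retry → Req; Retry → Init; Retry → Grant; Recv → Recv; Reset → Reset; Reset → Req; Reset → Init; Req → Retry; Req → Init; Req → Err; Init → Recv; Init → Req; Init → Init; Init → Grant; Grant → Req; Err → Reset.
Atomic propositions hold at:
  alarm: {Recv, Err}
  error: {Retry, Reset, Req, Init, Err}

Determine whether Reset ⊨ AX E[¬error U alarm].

No

Sat(¬error) = {Recv, Grant}
E[¬error U alarm]: least fixpoint, start Z0 = Sat(alarm) = {Recv, Err}, add states in Sat(¬error) with some successor in Z. Already a fixed point.
Sat(E[¬error U alarm]) = {Recv, Err}
Sat(AX E[¬error U alarm]) = {s : every successor in {Recv, Err}} = {Recv}
Reset ∉ Sat(AX E[¬error U alarm]) = {Recv}, so the formula does not hold at Reset.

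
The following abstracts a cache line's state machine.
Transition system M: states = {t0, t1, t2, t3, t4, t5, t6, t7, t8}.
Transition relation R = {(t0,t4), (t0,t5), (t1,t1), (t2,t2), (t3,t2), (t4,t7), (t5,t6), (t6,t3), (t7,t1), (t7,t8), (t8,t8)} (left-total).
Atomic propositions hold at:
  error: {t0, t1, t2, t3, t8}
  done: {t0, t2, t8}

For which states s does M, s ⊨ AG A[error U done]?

{t2, t3, t8}

A[error U done]: least fixpoint, start Z0 = Sat(done) = {t0, t2, t8}, add states in Sat(error) with every successor in Z. Z1 = {t0, t2, t3, t8}; fixed.
Sat(A[error U done]) = {t0, t2, t3, t8}
AG A[error U done]: greatest fixpoint, start Z0 = {t0, t2, t3, t8}, keep only states in Sat with every successor in Z. Z1 = {t2, t3, t8}; fixed.
Sat(AG A[error U done]) = {t2, t3, t8}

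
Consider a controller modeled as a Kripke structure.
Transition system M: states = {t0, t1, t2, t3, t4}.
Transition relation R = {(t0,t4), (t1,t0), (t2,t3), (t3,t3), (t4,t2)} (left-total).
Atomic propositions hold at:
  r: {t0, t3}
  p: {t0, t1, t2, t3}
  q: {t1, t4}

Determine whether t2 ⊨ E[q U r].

E[q U r]: least fixpoint, start Z0 = Sat(r) = {t0, t3}, add states in Sat(q) with some successor in Z. Z1 = {t0, t1, t3}; fixed.
Sat(E[q U r]) = {t0, t1, t3}
t2 ∉ Sat(E[q U r]) = {t0, t1, t3}, so the formula does not hold at t2.

No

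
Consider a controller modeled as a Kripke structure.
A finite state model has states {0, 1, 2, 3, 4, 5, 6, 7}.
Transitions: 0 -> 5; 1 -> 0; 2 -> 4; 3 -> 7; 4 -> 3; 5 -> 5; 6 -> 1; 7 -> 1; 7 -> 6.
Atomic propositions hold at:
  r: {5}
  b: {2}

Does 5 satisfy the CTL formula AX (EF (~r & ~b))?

Sat(~r) = {0, 1, 2, 3, 4, 6, 7}
Sat(~b) = {0, 1, 3, 4, 5, 6, 7}
Sat(~r & ~b) = {0, 1, 3, 4, 6, 7}
EF (~r & ~b): least fixpoint, start Z0 = {0, 1, 3, 4, 6, 7}, add states with some successor in Z. Z1 = {0, 1, 2, 3, 4, 6, 7}; fixed.
Sat(EF (~r & ~b)) = {0, 1, 2, 3, 4, 6, 7}
Sat(AX (EF (~r & ~b))) = {s : every successor in {0, 1, 2, 3, 4, 6, 7}} = {1, 2, 3, 4, 6, 7}
5 ∉ Sat(AX (EF (~r & ~b))) = {1, 2, 3, 4, 6, 7}, so the formula does not hold at 5.

No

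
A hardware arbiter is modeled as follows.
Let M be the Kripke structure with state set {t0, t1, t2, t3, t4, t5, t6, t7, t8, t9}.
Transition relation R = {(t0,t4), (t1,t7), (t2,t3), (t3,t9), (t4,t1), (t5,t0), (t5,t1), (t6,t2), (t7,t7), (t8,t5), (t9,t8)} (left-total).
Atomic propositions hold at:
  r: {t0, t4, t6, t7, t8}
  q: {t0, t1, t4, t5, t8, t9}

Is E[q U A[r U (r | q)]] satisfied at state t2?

Sat(r | q) = {t0, t1, t4, t5, t6, t7, t8, t9}
A[r U (r | q)]: least fixpoint, start Z0 = Sat((r | q)) = {t0, t1, t4, t5, t6, t7, t8, t9}, add states in Sat(r) with every successor in Z. Already a fixed point.
Sat(A[r U (r | q)]) = {t0, t1, t4, t5, t6, t7, t8, t9}
E[q U A[r U (r | q)]]: least fixpoint, start Z0 = Sat(A[r U (r | q)]) = {t0, t1, t4, t5, t6, t7, t8, t9}, add states in Sat(q) with some successor in Z. Already a fixed point.
Sat(E[q U A[r U (r | q)]]) = {t0, t1, t4, t5, t6, t7, t8, t9}
t2 ∉ Sat(E[q U A[r U (r | q)]]) = {t0, t1, t4, t5, t6, t7, t8, t9}, so the formula does not hold at t2.

No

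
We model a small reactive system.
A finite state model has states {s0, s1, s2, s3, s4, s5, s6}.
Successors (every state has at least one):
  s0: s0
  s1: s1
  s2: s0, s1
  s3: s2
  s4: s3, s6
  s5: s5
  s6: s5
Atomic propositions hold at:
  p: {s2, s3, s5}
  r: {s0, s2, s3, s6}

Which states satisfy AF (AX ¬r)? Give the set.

Sat(¬r) = {s1, s4, s5}
Sat(AX ¬r) = {s : every successor in {s1, s4, s5}} = {s1, s5, s6}
AF (AX ¬r): least fixpoint, start Z0 = {s1, s5, s6}, add states with every successor in Z. Already a fixed point.
Sat(AF (AX ¬r)) = {s1, s5, s6}

{s1, s5, s6}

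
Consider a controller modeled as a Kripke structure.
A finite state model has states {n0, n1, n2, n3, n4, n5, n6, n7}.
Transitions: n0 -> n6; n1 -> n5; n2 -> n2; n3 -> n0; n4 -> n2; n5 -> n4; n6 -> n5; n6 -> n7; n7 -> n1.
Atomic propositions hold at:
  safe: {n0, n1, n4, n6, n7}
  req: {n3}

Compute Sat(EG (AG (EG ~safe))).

{n2}

Sat(~safe) = {n2, n3, n5}
EG ~safe: greatest fixpoint, start Z0 = {n2, n3, n5}, keep only states in Sat with some successor in Z. Z1 = {n2}; fixed.
Sat(EG ~safe) = {n2}
AG (EG ~safe): greatest fixpoint, start Z0 = {n2}, keep only states in Sat with every successor in Z. Already a fixed point.
Sat(AG (EG ~safe)) = {n2}
EG (AG (EG ~safe)): greatest fixpoint, start Z0 = {n2}, keep only states in Sat with some successor in Z. Already a fixed point.
Sat(EG (AG (EG ~safe))) = {n2}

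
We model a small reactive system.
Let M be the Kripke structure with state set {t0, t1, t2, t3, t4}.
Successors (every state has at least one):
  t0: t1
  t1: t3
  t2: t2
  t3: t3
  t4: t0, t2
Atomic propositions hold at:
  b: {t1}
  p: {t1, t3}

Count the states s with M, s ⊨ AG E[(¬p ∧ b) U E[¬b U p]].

Sat(¬p) = {t0, t2, t4}
Sat(¬p ∧ b) = ∅
Sat(¬b) = {t0, t2, t3, t4}
E[¬b U p]: least fixpoint, start Z0 = Sat(p) = {t1, t3}, add states in Sat(¬b) with some successor in Z. Z1 = {t0, t1, t3}; Z2 = {t0, t1, t3, t4}; fixed.
Sat(E[¬b U p]) = {t0, t1, t3, t4}
E[(¬p ∧ b) U E[¬b U p]]: least fixpoint, start Z0 = Sat(E[¬b U p]) = {t0, t1, t3, t4}, add states in Sat(¬p ∧ b) with some successor in Z. Already a fixed point.
Sat(E[(¬p ∧ b) U E[¬b U p]]) = {t0, t1, t3, t4}
AG E[(¬p ∧ b) U E[¬b U p]]: greatest fixpoint, start Z0 = {t0, t1, t3, t4}, keep only states in Sat with every successor in Z. Z1 = {t0, t1, t3}; fixed.
Sat(AG E[(¬p ∧ b) U E[¬b U p]]) = {t0, t1, t3}
|Sat(AG E[(¬p ∧ b) U E[¬b U p]])| = |{t0, t1, t3}| = 3.

3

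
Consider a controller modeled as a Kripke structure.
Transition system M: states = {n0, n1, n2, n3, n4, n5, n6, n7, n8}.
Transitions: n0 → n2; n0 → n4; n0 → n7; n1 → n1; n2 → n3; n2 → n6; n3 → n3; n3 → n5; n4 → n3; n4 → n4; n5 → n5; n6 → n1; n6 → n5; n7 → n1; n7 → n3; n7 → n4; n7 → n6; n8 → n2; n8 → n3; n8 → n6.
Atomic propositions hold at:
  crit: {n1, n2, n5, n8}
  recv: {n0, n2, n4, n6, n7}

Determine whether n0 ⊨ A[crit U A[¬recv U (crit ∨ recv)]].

Yes

Sat(¬recv) = {n1, n3, n5, n8}
Sat(crit ∨ recv) = {n0, n1, n2, n4, n5, n6, n7, n8}
A[¬recv U (crit ∨ recv)]: least fixpoint, start Z0 = Sat((crit ∨ recv)) = {n0, n1, n2, n4, n5, n6, n7, n8}, add states in Sat(¬recv) with every successor in Z. Already a fixed point.
Sat(A[¬recv U (crit ∨ recv)]) = {n0, n1, n2, n4, n5, n6, n7, n8}
A[crit U A[¬recv U (crit ∨ recv)]]: least fixpoint, start Z0 = Sat(A[¬recv U (crit ∨ recv)]) = {n0, n1, n2, n4, n5, n6, n7, n8}, add states in Sat(crit) with every successor in Z. Already a fixed point.
Sat(A[crit U A[¬recv U (crit ∨ recv)]]) = {n0, n1, n2, n4, n5, n6, n7, n8}
n0 ∈ Sat(A[crit U A[¬recv U (crit ∨ recv)]]) = {n0, n1, n2, n4, n5, n6, n7, n8}, so the formula holds at n0.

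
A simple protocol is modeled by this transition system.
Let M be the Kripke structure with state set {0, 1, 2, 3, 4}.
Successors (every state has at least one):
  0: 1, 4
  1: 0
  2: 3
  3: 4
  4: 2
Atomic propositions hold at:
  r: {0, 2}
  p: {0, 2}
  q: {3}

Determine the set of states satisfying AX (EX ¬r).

{1, 2, 4}

Sat(¬r) = {1, 3, 4}
Sat(EX ¬r) = {s : some successor in {1, 3, 4}} = {0, 2, 3}
Sat(AX (EX ¬r)) = {s : every successor in {0, 2, 3}} = {1, 2, 4}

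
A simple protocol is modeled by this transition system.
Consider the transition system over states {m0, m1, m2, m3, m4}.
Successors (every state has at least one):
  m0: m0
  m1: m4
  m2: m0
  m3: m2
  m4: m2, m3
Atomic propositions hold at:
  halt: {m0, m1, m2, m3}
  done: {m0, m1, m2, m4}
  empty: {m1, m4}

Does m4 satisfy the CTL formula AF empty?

Yes

AF empty: least fixpoint, start Z0 = {m1, m4}, add states with every successor in Z. Already a fixed point.
Sat(AF empty) = {m1, m4}
m4 ∈ Sat(AF empty) = {m1, m4}, so the formula holds at m4.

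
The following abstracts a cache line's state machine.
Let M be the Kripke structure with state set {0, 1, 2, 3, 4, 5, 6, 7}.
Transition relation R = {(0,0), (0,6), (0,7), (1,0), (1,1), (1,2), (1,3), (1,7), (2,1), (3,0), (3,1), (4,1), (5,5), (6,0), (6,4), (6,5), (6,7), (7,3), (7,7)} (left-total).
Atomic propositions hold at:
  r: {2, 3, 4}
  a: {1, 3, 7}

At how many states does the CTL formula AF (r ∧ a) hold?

1

Sat(r ∧ a) = {3}
AF (r ∧ a): least fixpoint, start Z0 = {3}, add states with every successor in Z. Already a fixed point.
Sat(AF (r ∧ a)) = {3}
|Sat(AF (r ∧ a))| = |{3}| = 1.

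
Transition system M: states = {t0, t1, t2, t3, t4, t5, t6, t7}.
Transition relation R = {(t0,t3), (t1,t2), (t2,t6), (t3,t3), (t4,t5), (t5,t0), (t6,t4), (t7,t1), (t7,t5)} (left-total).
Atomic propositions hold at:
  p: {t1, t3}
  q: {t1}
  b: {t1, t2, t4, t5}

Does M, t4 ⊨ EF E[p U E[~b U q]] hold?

Sat(~b) = {t0, t3, t6, t7}
E[~b U q]: least fixpoint, start Z0 = Sat(q) = {t1}, add states in Sat(~b) with some successor in Z. Z1 = {t1, t7}; fixed.
Sat(E[~b U q]) = {t1, t7}
E[p U E[~b U q]]: least fixpoint, start Z0 = Sat(E[~b U q]) = {t1, t7}, add states in Sat(p) with some successor in Z. Already a fixed point.
Sat(E[p U E[~b U q]]) = {t1, t7}
EF E[p U E[~b U q]]: least fixpoint, start Z0 = {t1, t7}, add states with some successor in Z. Already a fixed point.
Sat(EF E[p U E[~b U q]]) = {t1, t7}
t4 ∉ Sat(EF E[p U E[~b U q]]) = {t1, t7}, so the formula does not hold at t4.

No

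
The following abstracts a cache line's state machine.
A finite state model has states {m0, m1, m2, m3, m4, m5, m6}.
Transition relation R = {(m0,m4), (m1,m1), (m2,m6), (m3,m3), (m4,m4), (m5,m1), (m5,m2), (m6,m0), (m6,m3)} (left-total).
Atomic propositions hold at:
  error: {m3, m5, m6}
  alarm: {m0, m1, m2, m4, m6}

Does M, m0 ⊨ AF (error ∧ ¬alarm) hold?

Sat(¬alarm) = {m3, m5}
Sat(error ∧ ¬alarm) = {m3, m5}
AF (error ∧ ¬alarm): least fixpoint, start Z0 = {m3, m5}, add states with every successor in Z. Already a fixed point.
Sat(AF (error ∧ ¬alarm)) = {m3, m5}
m0 ∉ Sat(AF (error ∧ ¬alarm)) = {m3, m5}, so the formula does not hold at m0.

No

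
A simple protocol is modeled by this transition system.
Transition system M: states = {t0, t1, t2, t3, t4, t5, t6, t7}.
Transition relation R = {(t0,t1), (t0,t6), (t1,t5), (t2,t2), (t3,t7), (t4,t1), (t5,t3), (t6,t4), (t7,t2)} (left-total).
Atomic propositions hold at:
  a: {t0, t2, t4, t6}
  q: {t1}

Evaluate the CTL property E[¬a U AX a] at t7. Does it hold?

Yes

Sat(¬a) = {t1, t3, t5, t7}
Sat(AX a) = {s : every successor in {t0, t2, t4, t6}} = {t2, t6, t7}
E[¬a U AX a]: least fixpoint, start Z0 = Sat(AX a) = {t2, t6, t7}, add states in Sat(¬a) with some successor in Z. Z1 = {t2, t3, t6, t7}; Z2 = {t2, t3, t5, t6, t7}; Z3 = {t1, t2, t3, t5, t6, t7}; fixed.
Sat(E[¬a U AX a]) = {t1, t2, t3, t5, t6, t7}
t7 ∈ Sat(E[¬a U AX a]) = {t1, t2, t3, t5, t6, t7}, so the formula holds at t7.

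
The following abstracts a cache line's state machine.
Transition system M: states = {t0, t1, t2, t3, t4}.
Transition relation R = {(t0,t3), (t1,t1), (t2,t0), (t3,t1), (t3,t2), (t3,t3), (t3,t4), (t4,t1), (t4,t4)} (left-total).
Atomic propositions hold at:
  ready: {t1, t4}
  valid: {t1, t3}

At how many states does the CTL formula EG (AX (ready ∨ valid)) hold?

2

Sat(ready ∨ valid) = {t1, t3, t4}
Sat(AX (ready ∨ valid)) = {s : every successor in {t1, t3, t4}} = {t0, t1, t4}
EG (AX (ready ∨ valid)): greatest fixpoint, start Z0 = {t0, t1, t4}, keep only states in Sat with some successor in Z. Z1 = {t1, t4}; fixed.
Sat(EG (AX (ready ∨ valid))) = {t1, t4}
|Sat(EG (AX (ready ∨ valid)))| = |{t1, t4}| = 2.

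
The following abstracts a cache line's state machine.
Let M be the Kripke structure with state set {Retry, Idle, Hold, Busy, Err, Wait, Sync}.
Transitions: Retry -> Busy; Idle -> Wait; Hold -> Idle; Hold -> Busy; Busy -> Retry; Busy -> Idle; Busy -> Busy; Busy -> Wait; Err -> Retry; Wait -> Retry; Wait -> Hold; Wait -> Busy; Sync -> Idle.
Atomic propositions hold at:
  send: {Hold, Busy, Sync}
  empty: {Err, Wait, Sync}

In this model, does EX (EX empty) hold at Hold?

Yes

Sat(EX empty) = {s : some successor in {Err, Wait, Sync}} = {Idle, Busy}
Sat(EX (EX empty)) = {s : some successor in {Idle, Busy}} = {Retry, Hold, Busy, Wait, Sync}
Hold ∈ Sat(EX (EX empty)) = {Retry, Hold, Busy, Wait, Sync}, so the formula holds at Hold.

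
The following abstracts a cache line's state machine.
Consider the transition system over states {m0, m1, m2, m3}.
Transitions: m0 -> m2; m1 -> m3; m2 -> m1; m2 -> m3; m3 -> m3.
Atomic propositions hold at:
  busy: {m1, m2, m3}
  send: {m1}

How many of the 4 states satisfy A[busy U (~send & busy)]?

Sat(~send) = {m0, m2, m3}
Sat(~send & busy) = {m2, m3}
A[busy U (~send & busy)]: least fixpoint, start Z0 = Sat((~send & busy)) = {m2, m3}, add states in Sat(busy) with every successor in Z. Z1 = {m1, m2, m3}; fixed.
Sat(A[busy U (~send & busy)]) = {m1, m2, m3}
|Sat(A[busy U (~send & busy)])| = |{m1, m2, m3}| = 3.

3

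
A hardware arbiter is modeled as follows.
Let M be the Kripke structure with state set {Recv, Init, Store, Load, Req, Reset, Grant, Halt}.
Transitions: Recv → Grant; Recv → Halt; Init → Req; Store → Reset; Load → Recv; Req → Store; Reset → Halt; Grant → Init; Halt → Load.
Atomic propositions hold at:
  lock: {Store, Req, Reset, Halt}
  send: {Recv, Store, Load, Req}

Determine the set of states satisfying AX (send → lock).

Sat(send → lock) = {Init, Store, Req, Reset, Grant, Halt}
Sat(AX (send → lock)) = {s : every successor in {Init, Store, Req, Reset, Grant, Halt}} = {Recv, Init, Store, Req, Reset, Grant}

{Recv, Init, Store, Req, Reset, Grant}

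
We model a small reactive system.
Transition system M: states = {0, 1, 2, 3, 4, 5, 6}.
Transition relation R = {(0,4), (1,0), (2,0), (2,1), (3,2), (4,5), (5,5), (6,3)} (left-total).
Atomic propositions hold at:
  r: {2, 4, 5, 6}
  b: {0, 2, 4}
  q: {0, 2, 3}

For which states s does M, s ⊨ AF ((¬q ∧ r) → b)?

{0, 1, 2, 3, 4, 6}

Sat(¬q) = {1, 4, 5, 6}
Sat(¬q ∧ r) = {4, 5, 6}
Sat((¬q ∧ r) → b) = {0, 1, 2, 3, 4}
AF ((¬q ∧ r) → b): least fixpoint, start Z0 = {0, 1, 2, 3, 4}, add states with every successor in Z. Z1 = {0, 1, 2, 3, 4, 6}; fixed.
Sat(AF ((¬q ∧ r) → b)) = {0, 1, 2, 3, 4, 6}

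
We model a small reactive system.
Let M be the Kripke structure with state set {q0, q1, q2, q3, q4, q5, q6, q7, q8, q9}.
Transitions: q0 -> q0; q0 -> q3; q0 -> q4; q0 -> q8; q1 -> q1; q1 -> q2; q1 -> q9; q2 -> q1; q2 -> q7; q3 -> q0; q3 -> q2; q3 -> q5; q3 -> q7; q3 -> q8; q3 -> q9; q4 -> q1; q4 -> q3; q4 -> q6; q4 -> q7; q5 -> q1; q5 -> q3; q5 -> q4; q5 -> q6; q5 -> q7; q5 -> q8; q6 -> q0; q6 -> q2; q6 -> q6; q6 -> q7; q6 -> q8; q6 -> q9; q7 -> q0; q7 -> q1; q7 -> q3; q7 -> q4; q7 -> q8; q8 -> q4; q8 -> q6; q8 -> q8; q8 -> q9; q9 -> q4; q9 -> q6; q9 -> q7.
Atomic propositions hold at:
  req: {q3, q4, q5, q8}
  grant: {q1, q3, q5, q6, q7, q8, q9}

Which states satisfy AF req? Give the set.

AF req: least fixpoint, start Z0 = {q3, q4, q5, q8}, add states with every successor in Z. Already a fixed point.
Sat(AF req) = {q3, q4, q5, q8}

{q3, q4, q5, q8}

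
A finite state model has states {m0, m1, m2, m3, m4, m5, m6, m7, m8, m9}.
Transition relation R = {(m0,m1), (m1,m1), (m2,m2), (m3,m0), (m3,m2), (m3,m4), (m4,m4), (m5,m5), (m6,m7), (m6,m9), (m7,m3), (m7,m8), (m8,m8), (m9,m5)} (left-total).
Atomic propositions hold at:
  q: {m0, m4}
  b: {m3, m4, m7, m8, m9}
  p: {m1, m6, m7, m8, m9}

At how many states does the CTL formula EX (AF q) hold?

2

AF q: least fixpoint, start Z0 = {m0, m4}, add states with every successor in Z. Already a fixed point.
Sat(AF q) = {m0, m4}
Sat(EX (AF q)) = {s : some successor in {m0, m4}} = {m3, m4}
|Sat(EX (AF q))| = |{m3, m4}| = 2.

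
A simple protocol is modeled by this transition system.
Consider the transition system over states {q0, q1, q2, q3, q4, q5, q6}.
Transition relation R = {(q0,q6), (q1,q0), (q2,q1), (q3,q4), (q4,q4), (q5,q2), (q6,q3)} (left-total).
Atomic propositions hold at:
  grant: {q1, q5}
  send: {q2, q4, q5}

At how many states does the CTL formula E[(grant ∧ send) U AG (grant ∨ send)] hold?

1

Sat(grant ∧ send) = {q5}
Sat(grant ∨ send) = {q1, q2, q4, q5}
AG (grant ∨ send): greatest fixpoint, start Z0 = {q1, q2, q4, q5}, keep only states in Sat with every successor in Z. Z1 = {q2, q4, q5}; Z2 = {q4, q5}; Z3 = {q4}; fixed.
Sat(AG (grant ∨ send)) = {q4}
E[(grant ∧ send) U AG (grant ∨ send)]: least fixpoint, start Z0 = Sat(AG (grant ∨ send)) = {q4}, add states in Sat(grant ∧ send) with some successor in Z. Already a fixed point.
Sat(E[(grant ∧ send) U AG (grant ∨ send)]) = {q4}
|Sat(E[(grant ∧ send) U AG (grant ∨ send)])| = |{q4}| = 1.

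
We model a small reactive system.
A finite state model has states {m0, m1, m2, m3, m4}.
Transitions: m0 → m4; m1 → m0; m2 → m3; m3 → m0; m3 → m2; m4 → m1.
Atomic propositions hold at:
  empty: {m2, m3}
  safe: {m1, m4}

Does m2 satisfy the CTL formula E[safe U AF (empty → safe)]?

No

Sat(empty → safe) = {m0, m1, m4}
AF (empty → safe): least fixpoint, start Z0 = {m0, m1, m4}, add states with every successor in Z. Already a fixed point.
Sat(AF (empty → safe)) = {m0, m1, m4}
E[safe U AF (empty → safe)]: least fixpoint, start Z0 = Sat(AF (empty → safe)) = {m0, m1, m4}, add states in Sat(safe) with some successor in Z. Already a fixed point.
Sat(E[safe U AF (empty → safe)]) = {m0, m1, m4}
m2 ∉ Sat(E[safe U AF (empty → safe)]) = {m0, m1, m4}, so the formula does not hold at m2.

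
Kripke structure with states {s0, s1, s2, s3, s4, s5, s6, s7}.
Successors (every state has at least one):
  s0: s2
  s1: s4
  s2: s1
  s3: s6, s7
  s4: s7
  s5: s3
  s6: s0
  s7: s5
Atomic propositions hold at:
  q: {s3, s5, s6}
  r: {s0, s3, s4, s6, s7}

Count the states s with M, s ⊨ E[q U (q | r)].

6

Sat(q | r) = {s0, s3, s4, s5, s6, s7}
E[q U (q | r)]: least fixpoint, start Z0 = Sat((q | r)) = {s0, s3, s4, s5, s6, s7}, add states in Sat(q) with some successor in Z. Already a fixed point.
Sat(E[q U (q | r)]) = {s0, s3, s4, s5, s6, s7}
|Sat(E[q U (q | r)])| = |{s0, s3, s4, s5, s6, s7}| = 6.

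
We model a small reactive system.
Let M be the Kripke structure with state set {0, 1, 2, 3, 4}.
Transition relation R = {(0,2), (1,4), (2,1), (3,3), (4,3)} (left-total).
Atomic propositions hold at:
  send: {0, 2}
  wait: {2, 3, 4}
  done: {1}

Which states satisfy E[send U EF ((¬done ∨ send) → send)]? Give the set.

Sat(¬done) = {0, 2, 3, 4}
Sat(¬done ∨ send) = {0, 2, 3, 4}
Sat((¬done ∨ send) → send) = {0, 1, 2}
EF ((¬done ∨ send) → send): least fixpoint, start Z0 = {0, 1, 2}, add states with some successor in Z. Already a fixed point.
Sat(EF ((¬done ∨ send) → send)) = {0, 1, 2}
E[send U EF ((¬done ∨ send) → send)]: least fixpoint, start Z0 = Sat(EF ((¬done ∨ send) → send)) = {0, 1, 2}, add states in Sat(send) with some successor in Z. Already a fixed point.
Sat(E[send U EF ((¬done ∨ send) → send)]) = {0, 1, 2}

{0, 1, 2}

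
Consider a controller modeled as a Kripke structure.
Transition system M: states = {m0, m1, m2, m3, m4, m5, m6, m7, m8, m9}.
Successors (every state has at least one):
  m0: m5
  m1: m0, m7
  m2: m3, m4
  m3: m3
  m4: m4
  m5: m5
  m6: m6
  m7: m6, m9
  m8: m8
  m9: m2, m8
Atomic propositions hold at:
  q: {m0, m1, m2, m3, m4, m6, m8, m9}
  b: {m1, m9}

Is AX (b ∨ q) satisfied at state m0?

No

Sat(b ∨ q) = {m0, m1, m2, m3, m4, m6, m8, m9}
Sat(AX (b ∨ q)) = {s : every successor in {m0, m1, m2, m3, m4, m6, m8, m9}} = {m2, m3, m4, m6, m7, m8, m9}
m0 ∉ Sat(AX (b ∨ q)) = {m2, m3, m4, m6, m7, m8, m9}, so the formula does not hold at m0.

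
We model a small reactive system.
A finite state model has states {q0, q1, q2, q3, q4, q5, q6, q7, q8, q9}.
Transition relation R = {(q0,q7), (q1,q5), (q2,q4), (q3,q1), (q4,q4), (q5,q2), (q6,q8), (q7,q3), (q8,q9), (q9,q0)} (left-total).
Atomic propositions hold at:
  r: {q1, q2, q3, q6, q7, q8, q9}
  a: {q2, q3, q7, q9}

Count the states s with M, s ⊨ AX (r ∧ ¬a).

Sat(¬a) = {q0, q1, q4, q5, q6, q8}
Sat(r ∧ ¬a) = {q1, q6, q8}
Sat(AX (r ∧ ¬a)) = {s : every successor in {q1, q6, q8}} = {q3, q6}
|Sat(AX (r ∧ ¬a))| = |{q3, q6}| = 2.

2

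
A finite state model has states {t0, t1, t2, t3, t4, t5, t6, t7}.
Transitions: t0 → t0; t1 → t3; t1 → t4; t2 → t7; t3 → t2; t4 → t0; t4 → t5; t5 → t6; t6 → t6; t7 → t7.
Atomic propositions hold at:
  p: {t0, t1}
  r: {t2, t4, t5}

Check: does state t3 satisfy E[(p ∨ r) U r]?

No

Sat(p ∨ r) = {t0, t1, t2, t4, t5}
E[(p ∨ r) U r]: least fixpoint, start Z0 = Sat(r) = {t2, t4, t5}, add states in Sat(p ∨ r) with some successor in Z. Z1 = {t1, t2, t4, t5}; fixed.
Sat(E[(p ∨ r) U r]) = {t1, t2, t4, t5}
t3 ∉ Sat(E[(p ∨ r) U r]) = {t1, t2, t4, t5}, so the formula does not hold at t3.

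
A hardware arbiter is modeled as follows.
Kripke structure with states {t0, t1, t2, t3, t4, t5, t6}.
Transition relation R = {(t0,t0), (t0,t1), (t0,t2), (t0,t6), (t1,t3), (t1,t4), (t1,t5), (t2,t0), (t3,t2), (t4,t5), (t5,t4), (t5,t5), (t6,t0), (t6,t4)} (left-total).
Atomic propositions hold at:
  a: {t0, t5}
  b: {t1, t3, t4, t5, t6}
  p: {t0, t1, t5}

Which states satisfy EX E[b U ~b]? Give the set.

{t0, t1, t2, t3, t6}

Sat(~b) = {t0, t2}
E[b U ~b]: least fixpoint, start Z0 = Sat(~b) = {t0, t2}, add states in Sat(b) with some successor in Z. Z1 = {t0, t2, t3, t6}; Z2 = {t0, t1, t2, t3, t6}; fixed.
Sat(E[b U ~b]) = {t0, t1, t2, t3, t6}
Sat(EX E[b U ~b]) = {s : some successor in {t0, t1, t2, t3, t6}} = {t0, t1, t2, t3, t6}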